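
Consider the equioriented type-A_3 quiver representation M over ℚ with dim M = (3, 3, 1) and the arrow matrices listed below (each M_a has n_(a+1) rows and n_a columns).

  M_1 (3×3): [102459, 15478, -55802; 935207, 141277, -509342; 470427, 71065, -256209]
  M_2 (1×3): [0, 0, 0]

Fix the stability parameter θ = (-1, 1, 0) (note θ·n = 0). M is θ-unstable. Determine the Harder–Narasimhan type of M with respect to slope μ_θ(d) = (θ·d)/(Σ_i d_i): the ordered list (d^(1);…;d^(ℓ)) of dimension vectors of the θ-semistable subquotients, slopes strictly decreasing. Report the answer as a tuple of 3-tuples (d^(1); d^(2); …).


Via rank(M_{q-1}∘⋯∘M_p): M ≅ I[1,2]^3, I[3,3].
μ_θ-semistable layers: μ^(1)=1; μ^(2)=0; μ^(3)=-1

((0, 3, 0); (0, 0, 1); (3, 0, 0))


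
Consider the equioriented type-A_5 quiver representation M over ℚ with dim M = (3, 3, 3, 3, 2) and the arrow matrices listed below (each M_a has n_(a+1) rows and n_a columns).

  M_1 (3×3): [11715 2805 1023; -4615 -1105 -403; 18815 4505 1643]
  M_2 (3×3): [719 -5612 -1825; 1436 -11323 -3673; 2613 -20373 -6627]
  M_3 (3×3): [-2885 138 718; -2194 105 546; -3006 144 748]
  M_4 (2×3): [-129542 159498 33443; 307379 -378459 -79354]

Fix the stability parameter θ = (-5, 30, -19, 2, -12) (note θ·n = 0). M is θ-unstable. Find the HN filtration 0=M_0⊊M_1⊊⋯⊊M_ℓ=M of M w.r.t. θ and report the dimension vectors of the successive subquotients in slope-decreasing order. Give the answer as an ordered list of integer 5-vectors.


Barcode: M ≅ I[1,1]^2, I[1,3], I[2,5]^2, I[4,4]. HN layers by μ_θ (4 steps, strictly decreasing):
  μ^(1)=11/2; μ^(2)=2; μ^(3)=1/4; μ^(4)=-5

((0, 1, 1, 0, 0); (0, 0, 0, 1, 0); (0, 2, 2, 2, 2); (3, 0, 0, 0, 0))


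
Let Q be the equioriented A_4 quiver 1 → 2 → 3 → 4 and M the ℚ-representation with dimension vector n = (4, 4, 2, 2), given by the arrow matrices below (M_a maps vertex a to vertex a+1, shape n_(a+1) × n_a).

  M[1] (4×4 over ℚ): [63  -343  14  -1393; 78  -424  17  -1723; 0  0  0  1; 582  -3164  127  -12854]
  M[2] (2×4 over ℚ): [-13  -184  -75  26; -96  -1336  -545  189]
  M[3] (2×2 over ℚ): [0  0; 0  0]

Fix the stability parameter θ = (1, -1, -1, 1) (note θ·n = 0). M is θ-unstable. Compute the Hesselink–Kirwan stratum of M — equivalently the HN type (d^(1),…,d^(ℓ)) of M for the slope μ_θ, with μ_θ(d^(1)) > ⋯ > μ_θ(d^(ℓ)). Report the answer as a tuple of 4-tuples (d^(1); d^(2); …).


Barcode: M ≅ I[1,1], I[1,2], I[1,3]^2, I[2,2], I[4,4]^2. HN layers by μ_θ (4 steps, strictly decreasing):
  μ^(1)=1; μ^(2)=0; μ^(3)=-1/3; μ^(4)=-1

((1, 0, 0, 2); (1, 1, 0, 0); (2, 2, 2, 0); (0, 1, 0, 0))


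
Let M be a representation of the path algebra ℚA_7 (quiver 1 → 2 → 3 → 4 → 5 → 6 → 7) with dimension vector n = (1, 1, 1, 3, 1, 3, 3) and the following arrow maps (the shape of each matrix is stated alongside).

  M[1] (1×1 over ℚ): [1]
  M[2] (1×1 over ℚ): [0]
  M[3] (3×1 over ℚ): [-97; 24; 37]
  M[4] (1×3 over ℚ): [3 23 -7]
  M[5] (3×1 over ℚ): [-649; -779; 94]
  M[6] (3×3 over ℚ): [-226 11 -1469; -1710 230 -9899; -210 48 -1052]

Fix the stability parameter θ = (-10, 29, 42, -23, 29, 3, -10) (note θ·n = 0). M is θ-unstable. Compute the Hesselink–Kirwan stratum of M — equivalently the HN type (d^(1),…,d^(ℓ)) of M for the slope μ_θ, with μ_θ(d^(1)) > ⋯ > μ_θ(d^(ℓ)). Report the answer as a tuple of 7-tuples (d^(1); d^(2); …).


Barcode: M ≅ I[1,2], I[3,7], I[4,4]^2, I[6,7]^2. HN layers by μ_θ (5 steps, strictly decreasing):
  μ^(1)=29; μ^(2)=41/5; μ^(3)=-7/2; μ^(4)=-10; μ^(5)=-23

((0, 1, 0, 0, 0, 0, 0); (0, 0, 1, 1, 1, 1, 1); (0, 0, 0, 0, 0, 2, 2); (1, 0, 0, 0, 0, 0, 0); (0, 0, 0, 2, 0, 0, 0))


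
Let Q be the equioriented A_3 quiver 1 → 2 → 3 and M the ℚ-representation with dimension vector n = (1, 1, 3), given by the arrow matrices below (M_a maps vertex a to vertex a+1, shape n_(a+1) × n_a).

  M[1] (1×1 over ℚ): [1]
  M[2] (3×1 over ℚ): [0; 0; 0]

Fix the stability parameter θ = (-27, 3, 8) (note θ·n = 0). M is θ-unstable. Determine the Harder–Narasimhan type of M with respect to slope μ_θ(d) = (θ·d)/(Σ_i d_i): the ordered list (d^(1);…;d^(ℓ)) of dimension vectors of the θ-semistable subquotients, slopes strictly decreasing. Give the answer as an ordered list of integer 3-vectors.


Interval decomposition of M: I[1,2], I[3,3]^3.
HN type (ℓ=3): μ^(1)=8; μ^(2)=3; μ^(3)=-27

((0, 0, 3); (0, 1, 0); (1, 0, 0))


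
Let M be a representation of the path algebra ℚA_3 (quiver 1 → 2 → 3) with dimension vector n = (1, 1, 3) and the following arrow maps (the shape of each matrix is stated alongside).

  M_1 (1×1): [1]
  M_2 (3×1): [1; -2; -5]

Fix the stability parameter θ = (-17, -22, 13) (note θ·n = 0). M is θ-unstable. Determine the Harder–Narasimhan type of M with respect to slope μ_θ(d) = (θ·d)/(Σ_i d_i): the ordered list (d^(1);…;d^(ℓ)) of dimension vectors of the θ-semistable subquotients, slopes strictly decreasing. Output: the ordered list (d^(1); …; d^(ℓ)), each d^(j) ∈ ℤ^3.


Interval decomposition of M: I[1,3], I[3,3]^2.
HN type (ℓ=2): μ^(1)=13; μ^(2)=-39/2

((0, 0, 3); (1, 1, 0))


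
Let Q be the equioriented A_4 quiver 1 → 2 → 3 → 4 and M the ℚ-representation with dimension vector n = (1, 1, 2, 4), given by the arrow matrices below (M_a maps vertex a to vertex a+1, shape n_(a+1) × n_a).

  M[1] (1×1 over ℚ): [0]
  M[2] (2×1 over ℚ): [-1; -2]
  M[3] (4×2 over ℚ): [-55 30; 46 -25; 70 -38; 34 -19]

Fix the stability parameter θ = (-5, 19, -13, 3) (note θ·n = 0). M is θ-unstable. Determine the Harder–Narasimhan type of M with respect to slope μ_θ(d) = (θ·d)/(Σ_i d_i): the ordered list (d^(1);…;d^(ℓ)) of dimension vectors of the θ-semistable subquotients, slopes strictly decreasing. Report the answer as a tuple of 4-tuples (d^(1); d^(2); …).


Via rank(M_{q-1}∘⋯∘M_p): M ≅ I[1,1], I[2,4], I[3,4], I[4,4]^2.
μ_θ-semistable layers: μ^(1)=3; μ^(2)=-5; μ^(3)=-13

((0, 1, 1, 4); (1, 0, 0, 0); (0, 0, 1, 0))


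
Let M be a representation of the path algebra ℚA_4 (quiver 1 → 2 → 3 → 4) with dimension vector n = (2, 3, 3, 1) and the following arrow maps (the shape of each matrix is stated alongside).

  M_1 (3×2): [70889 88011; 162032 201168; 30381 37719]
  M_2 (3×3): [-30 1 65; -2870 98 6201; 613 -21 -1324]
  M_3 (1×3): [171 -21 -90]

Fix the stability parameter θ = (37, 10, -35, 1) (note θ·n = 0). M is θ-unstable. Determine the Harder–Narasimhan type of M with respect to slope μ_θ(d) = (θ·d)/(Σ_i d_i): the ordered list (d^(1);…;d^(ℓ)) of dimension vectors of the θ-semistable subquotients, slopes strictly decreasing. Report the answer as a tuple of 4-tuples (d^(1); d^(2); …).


Via rank(M_{q-1}∘⋯∘M_p): M ≅ I[1,1], I[1,3], I[2,3], I[2,4].
μ_θ-semistable layers: μ^(1)=37; μ^(2)=4; μ^(3)=1; μ^(4)=-25/2

((1, 0, 0, 0); (1, 1, 1, 0); (0, 0, 0, 1); (0, 2, 2, 0))


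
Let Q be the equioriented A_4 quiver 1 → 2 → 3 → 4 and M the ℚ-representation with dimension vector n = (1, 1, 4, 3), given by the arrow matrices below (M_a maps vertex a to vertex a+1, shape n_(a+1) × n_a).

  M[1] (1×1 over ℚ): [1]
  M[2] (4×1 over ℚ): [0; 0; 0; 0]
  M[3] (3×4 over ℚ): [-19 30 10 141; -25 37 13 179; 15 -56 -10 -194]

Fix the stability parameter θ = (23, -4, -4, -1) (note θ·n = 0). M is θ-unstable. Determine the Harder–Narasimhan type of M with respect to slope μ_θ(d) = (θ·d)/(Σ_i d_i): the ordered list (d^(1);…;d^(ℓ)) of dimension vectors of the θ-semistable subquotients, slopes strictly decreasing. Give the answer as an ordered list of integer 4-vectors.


Interval decomposition of M: I[1,2], I[3,3], I[3,4]^3.
HN type (ℓ=3): μ^(1)=19/2; μ^(2)=-1; μ^(3)=-4

((1, 1, 0, 0); (0, 0, 0, 3); (0, 0, 4, 0))


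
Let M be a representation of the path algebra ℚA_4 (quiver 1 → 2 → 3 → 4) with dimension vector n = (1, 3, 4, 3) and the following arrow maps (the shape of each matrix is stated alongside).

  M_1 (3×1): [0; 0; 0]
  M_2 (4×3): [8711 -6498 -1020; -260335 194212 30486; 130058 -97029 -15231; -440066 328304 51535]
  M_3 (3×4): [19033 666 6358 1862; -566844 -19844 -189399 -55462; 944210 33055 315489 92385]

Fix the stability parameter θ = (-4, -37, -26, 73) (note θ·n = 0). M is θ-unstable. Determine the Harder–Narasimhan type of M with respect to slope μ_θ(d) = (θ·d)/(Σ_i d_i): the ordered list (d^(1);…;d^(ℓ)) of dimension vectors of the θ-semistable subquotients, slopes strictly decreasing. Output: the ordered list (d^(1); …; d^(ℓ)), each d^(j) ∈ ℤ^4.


Barcode: M ≅ I[1,1], I[2,4]^3, I[3,3]. HN layers by μ_θ (4 steps, strictly decreasing):
  μ^(1)=73; μ^(2)=-4; μ^(3)=-26; μ^(4)=-37

((0, 0, 0, 3); (1, 0, 0, 0); (0, 0, 4, 0); (0, 3, 0, 0))


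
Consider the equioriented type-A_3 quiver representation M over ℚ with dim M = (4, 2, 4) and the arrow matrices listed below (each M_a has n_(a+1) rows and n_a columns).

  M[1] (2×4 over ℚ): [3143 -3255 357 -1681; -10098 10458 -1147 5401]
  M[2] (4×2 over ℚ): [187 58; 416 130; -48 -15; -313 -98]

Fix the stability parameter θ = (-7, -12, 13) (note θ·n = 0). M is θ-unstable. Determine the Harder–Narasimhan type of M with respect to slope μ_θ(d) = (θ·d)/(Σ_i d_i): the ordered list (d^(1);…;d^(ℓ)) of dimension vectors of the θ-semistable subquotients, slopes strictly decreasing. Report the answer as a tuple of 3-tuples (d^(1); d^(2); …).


Via rank(M_{q-1}∘⋯∘M_p): M ≅ I[1,1]^2, I[1,3]^2, I[3,3]^2.
μ_θ-semistable layers: μ^(1)=13; μ^(2)=-7; μ^(3)=-19/2

((0, 0, 4); (2, 0, 0); (2, 2, 0))


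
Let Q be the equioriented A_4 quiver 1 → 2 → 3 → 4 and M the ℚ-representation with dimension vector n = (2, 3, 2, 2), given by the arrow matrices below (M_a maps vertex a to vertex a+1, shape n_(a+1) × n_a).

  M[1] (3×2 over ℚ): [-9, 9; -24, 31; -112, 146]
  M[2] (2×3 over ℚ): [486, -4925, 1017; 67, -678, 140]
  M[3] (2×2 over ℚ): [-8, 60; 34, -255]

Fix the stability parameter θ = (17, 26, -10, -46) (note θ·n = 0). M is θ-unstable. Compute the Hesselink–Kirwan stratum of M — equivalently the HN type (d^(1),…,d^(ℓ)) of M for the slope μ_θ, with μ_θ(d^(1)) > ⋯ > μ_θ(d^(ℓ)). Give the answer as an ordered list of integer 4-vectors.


Barcode: M ≅ I[1,3], I[1,4], I[2,2], I[4,4]. HN layers by μ_θ (4 steps, strictly decreasing):
  μ^(1)=26; μ^(2)=11; μ^(3)=-13/4; μ^(4)=-46

((0, 1, 0, 0); (1, 1, 1, 0); (1, 1, 1, 1); (0, 0, 0, 1))


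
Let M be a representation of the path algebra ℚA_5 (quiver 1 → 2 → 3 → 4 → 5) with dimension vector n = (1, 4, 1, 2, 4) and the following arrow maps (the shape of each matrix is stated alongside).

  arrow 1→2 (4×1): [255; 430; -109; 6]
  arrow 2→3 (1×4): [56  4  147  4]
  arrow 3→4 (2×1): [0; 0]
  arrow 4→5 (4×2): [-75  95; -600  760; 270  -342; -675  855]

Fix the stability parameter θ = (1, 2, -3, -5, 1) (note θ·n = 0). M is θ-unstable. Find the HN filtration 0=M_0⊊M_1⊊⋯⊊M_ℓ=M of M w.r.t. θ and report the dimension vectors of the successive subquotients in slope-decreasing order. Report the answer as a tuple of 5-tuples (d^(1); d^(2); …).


Interval decomposition of M: I[1,3], I[2,2]^3, I[4,4], I[4,5], I[5,5]^3.
HN type (ℓ=4): μ^(1)=2; μ^(2)=1; μ^(3)=0; μ^(4)=-5

((0, 3, 0, 0, 0); (0, 0, 0, 0, 4); (1, 1, 1, 0, 0); (0, 0, 0, 2, 0))


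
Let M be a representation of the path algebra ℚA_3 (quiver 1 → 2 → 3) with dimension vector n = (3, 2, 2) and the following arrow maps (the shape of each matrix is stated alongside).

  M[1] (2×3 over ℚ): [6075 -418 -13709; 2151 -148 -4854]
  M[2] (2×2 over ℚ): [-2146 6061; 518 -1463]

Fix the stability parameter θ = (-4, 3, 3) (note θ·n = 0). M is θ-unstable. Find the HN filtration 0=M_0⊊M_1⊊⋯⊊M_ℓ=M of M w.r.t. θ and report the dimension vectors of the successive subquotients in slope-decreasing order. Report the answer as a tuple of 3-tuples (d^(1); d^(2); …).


Barcode: M ≅ I[1,1], I[1,2], I[1,3], I[3,3]. HN layers by μ_θ (2 steps, strictly decreasing):
  μ^(1)=3; μ^(2)=-4

((0, 2, 2); (3, 0, 0))


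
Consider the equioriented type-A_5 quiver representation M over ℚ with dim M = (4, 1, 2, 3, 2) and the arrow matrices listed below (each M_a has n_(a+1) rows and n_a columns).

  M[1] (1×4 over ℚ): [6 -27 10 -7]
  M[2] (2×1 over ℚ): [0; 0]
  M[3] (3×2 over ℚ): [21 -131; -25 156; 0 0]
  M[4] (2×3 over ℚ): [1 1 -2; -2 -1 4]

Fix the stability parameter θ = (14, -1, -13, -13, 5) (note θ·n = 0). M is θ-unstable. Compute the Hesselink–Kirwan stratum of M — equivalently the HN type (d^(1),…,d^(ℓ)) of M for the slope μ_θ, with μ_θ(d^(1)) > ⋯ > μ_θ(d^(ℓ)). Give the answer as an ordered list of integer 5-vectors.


Barcode: M ≅ I[1,1]^3, I[1,2], I[3,5]^2, I[4,4]. HN layers by μ_θ (4 steps, strictly decreasing):
  μ^(1)=14; μ^(2)=13/2; μ^(3)=5; μ^(4)=-13

((3, 0, 0, 0, 0); (1, 1, 0, 0, 0); (0, 0, 0, 0, 2); (0, 0, 2, 3, 0))


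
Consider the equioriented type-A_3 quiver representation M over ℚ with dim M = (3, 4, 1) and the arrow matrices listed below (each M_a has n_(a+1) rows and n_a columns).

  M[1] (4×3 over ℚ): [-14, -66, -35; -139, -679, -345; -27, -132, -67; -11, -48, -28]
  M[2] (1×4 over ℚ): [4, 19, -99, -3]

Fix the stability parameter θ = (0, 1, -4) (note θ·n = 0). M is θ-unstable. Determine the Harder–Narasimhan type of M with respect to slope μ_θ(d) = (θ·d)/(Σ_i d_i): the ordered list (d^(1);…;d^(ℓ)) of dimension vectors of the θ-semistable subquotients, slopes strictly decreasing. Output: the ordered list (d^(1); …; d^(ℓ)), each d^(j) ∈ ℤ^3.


Interval decomposition of M: I[1,2]^2, I[1,3], I[2,2].
HN type (ℓ=3): μ^(1)=1; μ^(2)=0; μ^(3)=-1

((0, 3, 0); (2, 0, 0); (1, 1, 1))


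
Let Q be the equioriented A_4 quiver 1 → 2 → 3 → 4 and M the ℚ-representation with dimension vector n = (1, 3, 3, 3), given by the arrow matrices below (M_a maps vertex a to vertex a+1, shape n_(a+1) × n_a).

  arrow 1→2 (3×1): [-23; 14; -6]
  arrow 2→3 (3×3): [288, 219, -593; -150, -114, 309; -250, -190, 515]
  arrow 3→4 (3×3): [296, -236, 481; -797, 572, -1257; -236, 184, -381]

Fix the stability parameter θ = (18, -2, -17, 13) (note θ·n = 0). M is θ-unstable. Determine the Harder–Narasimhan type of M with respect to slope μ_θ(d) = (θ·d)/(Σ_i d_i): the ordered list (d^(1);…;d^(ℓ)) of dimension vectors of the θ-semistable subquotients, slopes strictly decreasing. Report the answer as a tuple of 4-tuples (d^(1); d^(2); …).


Via rank(M_{q-1}∘⋯∘M_p): M ≅ I[1,2], I[2,4]^2, I[3,4].
μ_θ-semistable layers: μ^(1)=13; μ^(2)=8; μ^(3)=-19/2; μ^(4)=-17

((0, 0, 0, 3); (1, 1, 0, 0); (0, 2, 2, 0); (0, 0, 1, 0))


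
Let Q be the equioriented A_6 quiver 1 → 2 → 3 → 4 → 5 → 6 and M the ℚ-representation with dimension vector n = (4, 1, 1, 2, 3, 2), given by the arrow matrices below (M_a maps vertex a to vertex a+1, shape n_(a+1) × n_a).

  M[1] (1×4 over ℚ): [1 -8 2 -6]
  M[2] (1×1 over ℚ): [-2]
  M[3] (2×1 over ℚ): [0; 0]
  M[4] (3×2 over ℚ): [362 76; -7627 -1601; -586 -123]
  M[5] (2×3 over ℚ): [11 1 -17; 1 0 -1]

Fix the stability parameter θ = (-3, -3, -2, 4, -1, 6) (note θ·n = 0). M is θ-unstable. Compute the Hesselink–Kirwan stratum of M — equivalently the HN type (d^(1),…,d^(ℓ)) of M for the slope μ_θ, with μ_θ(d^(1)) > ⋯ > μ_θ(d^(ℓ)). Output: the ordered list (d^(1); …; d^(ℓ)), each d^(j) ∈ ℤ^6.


Barcode: M ≅ I[1,1]^3, I[1,3], I[4,6]^2, I[5,5]. HN layers by μ_θ (5 steps, strictly decreasing):
  μ^(1)=6; μ^(2)=3/2; μ^(3)=-1; μ^(4)=-2; μ^(5)=-3

((0, 0, 0, 0, 0, 2); (0, 0, 0, 2, 2, 0); (0, 0, 0, 0, 1, 0); (0, 0, 1, 0, 0, 0); (4, 1, 0, 0, 0, 0))


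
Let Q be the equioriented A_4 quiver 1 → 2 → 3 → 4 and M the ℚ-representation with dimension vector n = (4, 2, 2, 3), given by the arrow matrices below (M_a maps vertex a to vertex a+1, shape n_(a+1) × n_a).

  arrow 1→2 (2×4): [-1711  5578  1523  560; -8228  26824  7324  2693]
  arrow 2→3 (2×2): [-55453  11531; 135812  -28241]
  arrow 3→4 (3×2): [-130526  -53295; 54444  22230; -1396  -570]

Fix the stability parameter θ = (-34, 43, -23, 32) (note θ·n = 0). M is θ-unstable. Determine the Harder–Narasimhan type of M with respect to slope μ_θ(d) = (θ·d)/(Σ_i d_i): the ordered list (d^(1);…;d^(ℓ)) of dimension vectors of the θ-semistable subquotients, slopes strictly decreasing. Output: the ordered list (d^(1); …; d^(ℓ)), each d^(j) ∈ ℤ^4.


Interval decomposition of M: I[1,1]^2, I[1,3], I[1,4], I[4,4]^2.
HN type (ℓ=3): μ^(1)=32; μ^(2)=10; μ^(3)=-34

((0, 0, 0, 3); (0, 2, 2, 0); (4, 0, 0, 0))


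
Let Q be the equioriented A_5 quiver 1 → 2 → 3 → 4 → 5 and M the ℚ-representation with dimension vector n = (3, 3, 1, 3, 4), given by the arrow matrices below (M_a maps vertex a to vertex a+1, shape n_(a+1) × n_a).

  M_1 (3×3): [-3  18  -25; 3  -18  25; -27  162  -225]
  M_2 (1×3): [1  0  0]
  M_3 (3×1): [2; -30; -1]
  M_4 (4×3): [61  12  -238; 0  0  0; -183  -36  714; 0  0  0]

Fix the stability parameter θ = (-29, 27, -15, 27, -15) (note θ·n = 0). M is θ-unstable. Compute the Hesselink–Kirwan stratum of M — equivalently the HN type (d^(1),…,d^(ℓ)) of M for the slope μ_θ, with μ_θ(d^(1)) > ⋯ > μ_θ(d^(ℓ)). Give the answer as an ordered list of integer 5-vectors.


Via rank(M_{q-1}∘⋯∘M_p): M ≅ I[1,1]^2, I[1,4], I[2,2]^2, I[4,4], I[4,5], I[5,5]^3.
μ_θ-semistable layers: μ^(1)=27; μ^(2)=6; μ^(3)=-15; μ^(4)=-29

((0, 2, 0, 2, 0); (0, 1, 1, 1, 1); (0, 0, 0, 0, 3); (3, 0, 0, 0, 0))


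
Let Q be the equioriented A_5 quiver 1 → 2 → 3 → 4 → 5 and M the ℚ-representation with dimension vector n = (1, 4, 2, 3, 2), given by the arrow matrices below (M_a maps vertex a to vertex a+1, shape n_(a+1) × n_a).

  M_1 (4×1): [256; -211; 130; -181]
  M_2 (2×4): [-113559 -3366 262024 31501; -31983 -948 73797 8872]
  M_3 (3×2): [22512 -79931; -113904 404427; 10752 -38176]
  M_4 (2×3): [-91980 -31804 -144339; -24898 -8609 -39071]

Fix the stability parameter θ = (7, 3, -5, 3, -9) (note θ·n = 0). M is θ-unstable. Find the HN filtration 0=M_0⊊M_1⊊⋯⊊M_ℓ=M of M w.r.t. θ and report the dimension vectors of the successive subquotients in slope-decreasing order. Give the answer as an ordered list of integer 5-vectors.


Interval decomposition of M: I[1,5], I[2,2]^2, I[2,3], I[4,4], I[4,5].
HN type (ℓ=4): μ^(1)=3; μ^(2)=-1/5; μ^(3)=-1; μ^(4)=-3

((0, 2, 0, 1, 0); (1, 1, 1, 1, 1); (0, 1, 1, 0, 0); (0, 0, 0, 1, 1))


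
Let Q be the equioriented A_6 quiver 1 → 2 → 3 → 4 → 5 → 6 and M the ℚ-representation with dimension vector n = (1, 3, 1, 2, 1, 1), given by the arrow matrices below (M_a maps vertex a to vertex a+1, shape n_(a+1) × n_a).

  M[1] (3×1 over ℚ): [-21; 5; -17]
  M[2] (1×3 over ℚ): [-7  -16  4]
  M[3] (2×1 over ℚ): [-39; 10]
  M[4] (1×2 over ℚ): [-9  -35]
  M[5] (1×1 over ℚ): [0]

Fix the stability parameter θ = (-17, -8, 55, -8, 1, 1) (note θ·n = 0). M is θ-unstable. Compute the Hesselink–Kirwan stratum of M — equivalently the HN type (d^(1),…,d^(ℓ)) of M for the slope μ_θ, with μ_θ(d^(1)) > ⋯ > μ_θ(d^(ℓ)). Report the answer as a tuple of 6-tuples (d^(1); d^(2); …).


Barcode: M ≅ I[1,5], I[2,2]^2, I[4,4], I[6,6]. HN layers by μ_θ (4 steps, strictly decreasing):
  μ^(1)=16; μ^(2)=1; μ^(3)=-8; μ^(4)=-17

((0, 0, 1, 1, 1, 0); (0, 0, 0, 0, 0, 1); (0, 3, 0, 1, 0, 0); (1, 0, 0, 0, 0, 0))


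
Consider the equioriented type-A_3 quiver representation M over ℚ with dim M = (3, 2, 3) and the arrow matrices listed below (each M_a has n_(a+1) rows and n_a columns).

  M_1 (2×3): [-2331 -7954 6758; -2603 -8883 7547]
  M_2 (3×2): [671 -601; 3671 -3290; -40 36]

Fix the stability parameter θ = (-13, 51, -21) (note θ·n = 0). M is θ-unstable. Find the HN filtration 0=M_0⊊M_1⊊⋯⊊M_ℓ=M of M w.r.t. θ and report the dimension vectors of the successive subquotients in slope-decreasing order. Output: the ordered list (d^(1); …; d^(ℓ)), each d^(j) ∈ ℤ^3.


Interval decomposition of M: I[1,1], I[1,3]^2, I[3,3].
HN type (ℓ=3): μ^(1)=15; μ^(2)=-13; μ^(3)=-21

((0, 2, 2); (3, 0, 0); (0, 0, 1))


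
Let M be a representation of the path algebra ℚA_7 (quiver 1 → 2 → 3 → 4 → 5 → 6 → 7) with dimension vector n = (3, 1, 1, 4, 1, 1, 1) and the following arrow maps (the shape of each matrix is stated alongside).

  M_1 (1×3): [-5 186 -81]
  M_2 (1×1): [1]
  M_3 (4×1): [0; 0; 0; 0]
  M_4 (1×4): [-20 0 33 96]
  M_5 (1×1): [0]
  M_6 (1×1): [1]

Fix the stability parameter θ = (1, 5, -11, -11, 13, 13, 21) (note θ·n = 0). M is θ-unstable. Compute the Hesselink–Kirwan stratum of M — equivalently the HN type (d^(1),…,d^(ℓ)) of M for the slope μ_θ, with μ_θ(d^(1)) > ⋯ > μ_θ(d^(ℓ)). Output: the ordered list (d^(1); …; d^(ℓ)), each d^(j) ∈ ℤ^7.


Via rank(M_{q-1}∘⋯∘M_p): M ≅ I[1,1]^2, I[1,3], I[4,4]^3, I[4,5], I[6,7].
μ_θ-semistable layers: μ^(1)=21; μ^(2)=13; μ^(3)=1; μ^(4)=-5/3; μ^(5)=-11

((0, 0, 0, 0, 0, 0, 1); (0, 0, 0, 0, 1, 1, 0); (2, 0, 0, 0, 0, 0, 0); (1, 1, 1, 0, 0, 0, 0); (0, 0, 0, 4, 0, 0, 0))


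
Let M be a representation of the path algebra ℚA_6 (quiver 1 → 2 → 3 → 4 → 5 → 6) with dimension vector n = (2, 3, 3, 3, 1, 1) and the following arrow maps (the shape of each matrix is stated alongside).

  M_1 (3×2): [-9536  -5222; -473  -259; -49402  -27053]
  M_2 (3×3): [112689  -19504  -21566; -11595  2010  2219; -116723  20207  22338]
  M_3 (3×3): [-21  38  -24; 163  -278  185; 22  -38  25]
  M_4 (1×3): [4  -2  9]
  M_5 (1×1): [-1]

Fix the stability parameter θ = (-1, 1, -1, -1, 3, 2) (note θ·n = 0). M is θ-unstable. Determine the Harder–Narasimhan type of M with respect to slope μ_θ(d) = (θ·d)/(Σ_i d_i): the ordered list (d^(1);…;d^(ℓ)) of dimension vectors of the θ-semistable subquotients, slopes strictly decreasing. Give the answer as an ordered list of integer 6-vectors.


Barcode: M ≅ I[1,4], I[1,6], I[2,4]. HN layers by μ_θ (3 steps, strictly decreasing):
  μ^(1)=5/2; μ^(2)=-1/3; μ^(3)=-1

((0, 0, 0, 0, 1, 1); (0, 3, 3, 3, 0, 0); (2, 0, 0, 0, 0, 0))


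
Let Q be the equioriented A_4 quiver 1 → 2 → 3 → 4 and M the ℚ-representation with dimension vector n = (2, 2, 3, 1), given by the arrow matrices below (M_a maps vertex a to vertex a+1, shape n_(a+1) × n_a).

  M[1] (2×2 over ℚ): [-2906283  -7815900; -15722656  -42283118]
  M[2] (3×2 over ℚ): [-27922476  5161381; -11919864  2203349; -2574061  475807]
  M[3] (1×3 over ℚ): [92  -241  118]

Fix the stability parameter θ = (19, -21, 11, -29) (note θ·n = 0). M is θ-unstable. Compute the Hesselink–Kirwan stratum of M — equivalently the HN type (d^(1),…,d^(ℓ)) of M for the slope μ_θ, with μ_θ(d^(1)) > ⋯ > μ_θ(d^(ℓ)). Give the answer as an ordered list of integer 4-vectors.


Interval decomposition of M: I[1,3], I[1,4], I[3,3].
HN type (ℓ=3): μ^(1)=11; μ^(2)=-1; μ^(3)=-5

((0, 0, 2, 0); (1, 1, 0, 0); (1, 1, 1, 1))


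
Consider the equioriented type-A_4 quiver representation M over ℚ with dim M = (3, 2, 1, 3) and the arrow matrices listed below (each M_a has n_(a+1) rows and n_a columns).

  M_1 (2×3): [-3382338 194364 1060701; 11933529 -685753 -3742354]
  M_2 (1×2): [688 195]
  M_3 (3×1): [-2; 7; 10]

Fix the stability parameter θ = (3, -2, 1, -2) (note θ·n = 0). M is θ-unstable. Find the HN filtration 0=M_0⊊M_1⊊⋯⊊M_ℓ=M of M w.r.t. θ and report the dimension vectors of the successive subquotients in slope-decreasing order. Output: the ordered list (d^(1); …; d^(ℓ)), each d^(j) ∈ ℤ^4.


Interval decomposition of M: I[1,1], I[1,2], I[1,4], I[4,4]^2.
HN type (ℓ=4): μ^(1)=3; μ^(2)=1/2; μ^(3)=0; μ^(4)=-2

((1, 0, 0, 0); (1, 1, 0, 0); (1, 1, 1, 1); (0, 0, 0, 2))


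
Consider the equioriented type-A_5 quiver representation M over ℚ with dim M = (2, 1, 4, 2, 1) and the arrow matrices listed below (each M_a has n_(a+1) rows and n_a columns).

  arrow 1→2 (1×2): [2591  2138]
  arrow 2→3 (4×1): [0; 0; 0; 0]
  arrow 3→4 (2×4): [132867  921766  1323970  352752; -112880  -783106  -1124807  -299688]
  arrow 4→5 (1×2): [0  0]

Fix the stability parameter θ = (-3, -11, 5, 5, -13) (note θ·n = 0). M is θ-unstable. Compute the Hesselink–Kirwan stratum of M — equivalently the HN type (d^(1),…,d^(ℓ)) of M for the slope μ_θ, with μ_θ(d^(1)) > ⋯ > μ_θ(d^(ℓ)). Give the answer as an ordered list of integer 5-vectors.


Barcode: M ≅ I[1,1], I[1,2], I[3,3]^2, I[3,4]^2, I[5,5]. HN layers by μ_θ (4 steps, strictly decreasing):
  μ^(1)=5; μ^(2)=-3; μ^(3)=-7; μ^(4)=-13

((0, 0, 4, 2, 0); (1, 0, 0, 0, 0); (1, 1, 0, 0, 0); (0, 0, 0, 0, 1))


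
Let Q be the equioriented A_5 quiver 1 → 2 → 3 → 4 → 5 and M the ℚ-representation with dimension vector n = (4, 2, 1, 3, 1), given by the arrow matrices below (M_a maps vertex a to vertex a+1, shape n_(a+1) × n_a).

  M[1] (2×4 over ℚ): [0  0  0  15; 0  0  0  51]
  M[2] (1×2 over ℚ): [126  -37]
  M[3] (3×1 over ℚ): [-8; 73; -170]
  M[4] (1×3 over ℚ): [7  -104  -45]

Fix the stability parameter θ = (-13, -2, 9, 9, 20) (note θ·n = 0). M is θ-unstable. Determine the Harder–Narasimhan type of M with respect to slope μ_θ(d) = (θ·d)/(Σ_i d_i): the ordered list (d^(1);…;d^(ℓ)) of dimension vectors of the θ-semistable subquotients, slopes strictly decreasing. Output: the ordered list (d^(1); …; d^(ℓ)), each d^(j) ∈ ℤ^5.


Via rank(M_{q-1}∘⋯∘M_p): M ≅ I[1,1]^3, I[1,5], I[2,2], I[4,4]^2.
μ_θ-semistable layers: μ^(1)=20; μ^(2)=9; μ^(3)=-2; μ^(4)=-13

((0, 0, 0, 0, 1); (0, 0, 1, 3, 0); (0, 2, 0, 0, 0); (4, 0, 0, 0, 0))


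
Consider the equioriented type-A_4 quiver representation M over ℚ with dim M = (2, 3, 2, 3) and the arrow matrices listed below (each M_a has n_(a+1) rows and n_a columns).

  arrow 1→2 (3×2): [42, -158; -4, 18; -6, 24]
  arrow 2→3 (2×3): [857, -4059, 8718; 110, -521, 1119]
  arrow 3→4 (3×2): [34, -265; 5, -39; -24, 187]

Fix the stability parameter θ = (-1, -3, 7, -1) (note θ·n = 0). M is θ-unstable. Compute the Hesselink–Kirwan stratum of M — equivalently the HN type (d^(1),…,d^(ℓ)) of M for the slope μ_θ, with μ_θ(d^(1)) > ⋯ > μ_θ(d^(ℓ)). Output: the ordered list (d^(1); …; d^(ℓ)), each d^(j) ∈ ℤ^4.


Via rank(M_{q-1}∘⋯∘M_p): M ≅ I[1,4]^2, I[2,2], I[4,4].
μ_θ-semistable layers: μ^(1)=3; μ^(2)=-1; μ^(3)=-2; μ^(4)=-3

((0, 0, 2, 2); (0, 0, 0, 1); (2, 2, 0, 0); (0, 1, 0, 0))


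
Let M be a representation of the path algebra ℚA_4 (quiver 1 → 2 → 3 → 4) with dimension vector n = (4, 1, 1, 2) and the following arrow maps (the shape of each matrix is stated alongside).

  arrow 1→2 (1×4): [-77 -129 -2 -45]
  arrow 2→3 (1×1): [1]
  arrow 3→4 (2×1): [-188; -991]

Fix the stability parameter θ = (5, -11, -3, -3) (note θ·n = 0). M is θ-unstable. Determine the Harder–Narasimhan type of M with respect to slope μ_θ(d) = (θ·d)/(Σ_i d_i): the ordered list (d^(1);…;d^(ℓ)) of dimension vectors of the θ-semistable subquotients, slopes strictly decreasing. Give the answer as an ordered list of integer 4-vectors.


Barcode: M ≅ I[1,1]^3, I[1,4], I[4,4]. HN layers by μ_θ (2 steps, strictly decreasing):
  μ^(1)=5; μ^(2)=-3

((3, 0, 0, 0); (1, 1, 1, 2))


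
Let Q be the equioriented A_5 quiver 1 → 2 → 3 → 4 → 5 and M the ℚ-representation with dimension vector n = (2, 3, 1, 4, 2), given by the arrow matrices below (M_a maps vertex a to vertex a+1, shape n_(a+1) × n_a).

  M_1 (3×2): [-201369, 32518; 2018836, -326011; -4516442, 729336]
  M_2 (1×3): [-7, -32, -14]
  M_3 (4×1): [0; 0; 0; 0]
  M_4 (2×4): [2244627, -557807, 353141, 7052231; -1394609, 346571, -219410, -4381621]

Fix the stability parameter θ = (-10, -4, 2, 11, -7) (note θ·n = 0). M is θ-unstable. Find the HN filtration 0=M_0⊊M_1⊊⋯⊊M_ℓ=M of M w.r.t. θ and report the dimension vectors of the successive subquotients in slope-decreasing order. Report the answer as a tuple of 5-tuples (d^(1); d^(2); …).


Barcode: M ≅ I[1,2], I[1,3], I[2,2], I[4,4]^2, I[4,5]^2. HN layers by μ_θ (4 steps, strictly decreasing):
  μ^(1)=11; μ^(2)=2; μ^(3)=-4; μ^(4)=-10

((0, 0, 0, 2, 0); (0, 0, 1, 2, 2); (0, 3, 0, 0, 0); (2, 0, 0, 0, 0))


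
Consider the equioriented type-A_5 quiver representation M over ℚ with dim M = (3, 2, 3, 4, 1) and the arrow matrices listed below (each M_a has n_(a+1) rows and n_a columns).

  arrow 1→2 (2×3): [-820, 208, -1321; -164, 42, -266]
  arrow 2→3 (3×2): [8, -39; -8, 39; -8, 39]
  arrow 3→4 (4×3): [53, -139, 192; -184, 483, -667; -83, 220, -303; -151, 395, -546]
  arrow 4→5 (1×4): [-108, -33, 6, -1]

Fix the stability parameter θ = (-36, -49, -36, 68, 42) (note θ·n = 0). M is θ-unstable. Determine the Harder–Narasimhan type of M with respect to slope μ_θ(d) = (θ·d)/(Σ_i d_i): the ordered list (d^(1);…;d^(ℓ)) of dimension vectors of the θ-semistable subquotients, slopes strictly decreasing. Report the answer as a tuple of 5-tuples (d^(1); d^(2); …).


Via rank(M_{q-1}∘⋯∘M_p): M ≅ I[1,1], I[1,2], I[1,3], I[3,4], I[3,5], I[4,4]^2.
μ_θ-semistable layers: μ^(1)=68; μ^(2)=55; μ^(3)=-36; μ^(4)=-85/2

((0, 0, 0, 3, 0); (0, 0, 0, 1, 1); (1, 0, 3, 0, 0); (2, 2, 0, 0, 0))


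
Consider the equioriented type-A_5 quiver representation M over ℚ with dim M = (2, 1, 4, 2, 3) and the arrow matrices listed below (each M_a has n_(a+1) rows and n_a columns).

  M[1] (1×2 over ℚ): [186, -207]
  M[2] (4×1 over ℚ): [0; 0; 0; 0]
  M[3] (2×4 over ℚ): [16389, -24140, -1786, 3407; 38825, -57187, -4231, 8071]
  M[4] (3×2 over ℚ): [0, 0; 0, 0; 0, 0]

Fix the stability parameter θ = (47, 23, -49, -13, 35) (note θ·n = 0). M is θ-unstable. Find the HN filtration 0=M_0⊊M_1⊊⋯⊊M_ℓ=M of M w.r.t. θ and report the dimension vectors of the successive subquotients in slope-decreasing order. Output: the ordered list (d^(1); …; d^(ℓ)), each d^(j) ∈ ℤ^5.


Interval decomposition of M: I[1,1], I[1,2], I[3,3]^2, I[3,4]^2, I[5,5]^3.
HN type (ℓ=4): μ^(1)=47; μ^(2)=35; μ^(3)=-13; μ^(4)=-49

((1, 0, 0, 0, 0); (1, 1, 0, 0, 3); (0, 0, 0, 2, 0); (0, 0, 4, 0, 0))


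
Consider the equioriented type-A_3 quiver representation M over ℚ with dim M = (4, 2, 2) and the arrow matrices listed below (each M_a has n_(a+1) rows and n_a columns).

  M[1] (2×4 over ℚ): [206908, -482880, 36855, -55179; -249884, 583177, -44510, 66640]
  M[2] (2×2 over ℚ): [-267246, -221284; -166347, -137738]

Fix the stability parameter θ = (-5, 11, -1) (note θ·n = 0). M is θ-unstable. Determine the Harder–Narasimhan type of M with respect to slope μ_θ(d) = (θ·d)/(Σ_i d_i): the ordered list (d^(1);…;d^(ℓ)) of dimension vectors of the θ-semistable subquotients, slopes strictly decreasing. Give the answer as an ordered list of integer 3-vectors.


Interval decomposition of M: I[1,1]^2, I[1,2], I[1,3], I[3,3].
HN type (ℓ=4): μ^(1)=11; μ^(2)=5; μ^(3)=-1; μ^(4)=-5

((0, 1, 0); (0, 1, 1); (0, 0, 1); (4, 0, 0))


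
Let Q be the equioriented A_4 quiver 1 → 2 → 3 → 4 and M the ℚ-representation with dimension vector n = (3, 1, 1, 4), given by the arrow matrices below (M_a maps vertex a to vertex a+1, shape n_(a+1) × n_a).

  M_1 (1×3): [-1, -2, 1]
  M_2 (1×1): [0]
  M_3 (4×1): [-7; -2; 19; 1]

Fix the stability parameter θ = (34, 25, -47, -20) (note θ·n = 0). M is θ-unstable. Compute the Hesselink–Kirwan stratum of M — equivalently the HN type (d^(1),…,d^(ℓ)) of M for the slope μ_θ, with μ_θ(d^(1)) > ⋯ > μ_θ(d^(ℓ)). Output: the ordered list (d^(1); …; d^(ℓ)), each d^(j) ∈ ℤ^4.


Via rank(M_{q-1}∘⋯∘M_p): M ≅ I[1,1]^2, I[1,2], I[3,4], I[4,4]^3.
μ_θ-semistable layers: μ^(1)=34; μ^(2)=59/2; μ^(3)=-20; μ^(4)=-47

((2, 0, 0, 0); (1, 1, 0, 0); (0, 0, 0, 4); (0, 0, 1, 0))


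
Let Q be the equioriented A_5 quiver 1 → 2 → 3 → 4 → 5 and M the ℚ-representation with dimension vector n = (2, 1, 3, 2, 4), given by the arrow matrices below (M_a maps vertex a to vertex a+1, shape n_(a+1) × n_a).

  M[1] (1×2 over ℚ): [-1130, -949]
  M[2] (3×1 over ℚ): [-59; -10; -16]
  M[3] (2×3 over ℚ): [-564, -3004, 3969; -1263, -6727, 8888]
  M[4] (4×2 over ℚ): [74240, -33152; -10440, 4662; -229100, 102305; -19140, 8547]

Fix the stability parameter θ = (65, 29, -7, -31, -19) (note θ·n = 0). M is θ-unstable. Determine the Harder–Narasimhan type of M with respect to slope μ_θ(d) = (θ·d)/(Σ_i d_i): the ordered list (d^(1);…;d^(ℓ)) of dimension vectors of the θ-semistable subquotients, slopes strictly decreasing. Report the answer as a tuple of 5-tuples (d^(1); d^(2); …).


Interval decomposition of M: I[1,1], I[1,5], I[3,3], I[3,4], I[5,5]^3.
HN type (ℓ=4): μ^(1)=65; μ^(2)=37/5; μ^(3)=-7; μ^(4)=-19

((1, 0, 0, 0, 0); (1, 1, 1, 1, 1); (0, 0, 1, 0, 0); (0, 0, 1, 1, 3))


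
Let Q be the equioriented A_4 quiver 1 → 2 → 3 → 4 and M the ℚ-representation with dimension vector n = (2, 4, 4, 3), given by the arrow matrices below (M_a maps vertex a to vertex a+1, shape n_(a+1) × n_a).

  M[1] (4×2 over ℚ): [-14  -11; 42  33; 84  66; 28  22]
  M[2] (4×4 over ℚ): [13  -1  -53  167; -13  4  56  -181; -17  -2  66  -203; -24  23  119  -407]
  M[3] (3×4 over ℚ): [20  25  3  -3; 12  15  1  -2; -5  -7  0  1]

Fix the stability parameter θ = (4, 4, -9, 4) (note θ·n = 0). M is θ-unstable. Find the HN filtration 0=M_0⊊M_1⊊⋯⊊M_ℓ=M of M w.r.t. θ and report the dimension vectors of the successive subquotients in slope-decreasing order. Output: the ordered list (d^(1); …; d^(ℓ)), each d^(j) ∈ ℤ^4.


Interval decomposition of M: I[1,1], I[1,4], I[2,2], I[2,3], I[2,4], I[3,4].
HN type (ℓ=4): μ^(1)=4; μ^(2)=-1/3; μ^(3)=-5/2; μ^(4)=-9

((1, 1, 0, 3); (1, 1, 1, 0); (0, 2, 2, 0); (0, 0, 1, 0))


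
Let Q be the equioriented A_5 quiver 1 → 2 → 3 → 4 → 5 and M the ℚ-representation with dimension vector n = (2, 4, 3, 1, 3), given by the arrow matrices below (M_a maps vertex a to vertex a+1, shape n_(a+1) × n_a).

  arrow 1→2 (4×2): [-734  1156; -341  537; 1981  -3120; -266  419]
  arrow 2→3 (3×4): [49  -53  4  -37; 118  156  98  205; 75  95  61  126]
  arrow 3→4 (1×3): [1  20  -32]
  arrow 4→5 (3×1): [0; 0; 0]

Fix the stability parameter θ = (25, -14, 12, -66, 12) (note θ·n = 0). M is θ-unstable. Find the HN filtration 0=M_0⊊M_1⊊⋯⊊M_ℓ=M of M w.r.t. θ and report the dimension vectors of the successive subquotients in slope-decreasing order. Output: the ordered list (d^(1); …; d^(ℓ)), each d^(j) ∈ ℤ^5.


Barcode: M ≅ I[1,3], I[1,4], I[2,2], I[2,3], I[5,5]^3. HN layers by μ_θ (4 steps, strictly decreasing):
  μ^(1)=12; μ^(2)=11/2; μ^(3)=-43/4; μ^(4)=-14

((0, 0, 2, 0, 3); (1, 1, 0, 0, 0); (1, 1, 1, 1, 0); (0, 2, 0, 0, 0))


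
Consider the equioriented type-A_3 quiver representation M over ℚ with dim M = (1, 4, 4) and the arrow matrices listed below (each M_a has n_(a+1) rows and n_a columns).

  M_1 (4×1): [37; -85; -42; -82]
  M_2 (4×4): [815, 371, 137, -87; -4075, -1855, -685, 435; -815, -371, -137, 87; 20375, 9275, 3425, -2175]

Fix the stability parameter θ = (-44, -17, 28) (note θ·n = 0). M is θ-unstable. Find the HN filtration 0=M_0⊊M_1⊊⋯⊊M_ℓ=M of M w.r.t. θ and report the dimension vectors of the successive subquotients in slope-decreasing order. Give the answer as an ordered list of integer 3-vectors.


Interval decomposition of M: I[1,2], I[2,2]^2, I[2,3], I[3,3]^3.
HN type (ℓ=3): μ^(1)=28; μ^(2)=-17; μ^(3)=-44

((0, 0, 4); (0, 4, 0); (1, 0, 0))


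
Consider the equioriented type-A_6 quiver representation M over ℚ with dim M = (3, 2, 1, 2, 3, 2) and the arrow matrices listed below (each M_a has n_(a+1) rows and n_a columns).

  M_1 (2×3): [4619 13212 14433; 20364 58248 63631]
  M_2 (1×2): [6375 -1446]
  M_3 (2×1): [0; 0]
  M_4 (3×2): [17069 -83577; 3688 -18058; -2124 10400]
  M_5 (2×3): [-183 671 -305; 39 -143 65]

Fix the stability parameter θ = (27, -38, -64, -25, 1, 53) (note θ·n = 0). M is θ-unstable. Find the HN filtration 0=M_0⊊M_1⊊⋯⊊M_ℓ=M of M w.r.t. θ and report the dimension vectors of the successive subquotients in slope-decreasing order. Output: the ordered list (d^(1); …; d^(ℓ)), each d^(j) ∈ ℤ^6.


Barcode: M ≅ I[1,1], I[1,2], I[1,3], I[4,5], I[4,6], I[5,5], I[6,6]. HN layers by μ_θ (5 steps, strictly decreasing):
  μ^(1)=53; μ^(2)=27; μ^(3)=1; μ^(4)=-11/2; μ^(5)=-25

((0, 0, 0, 0, 0, 2); (1, 0, 0, 0, 0, 0); (0, 0, 0, 0, 3, 0); (1, 1, 0, 0, 0, 0); (1, 1, 1, 2, 0, 0))


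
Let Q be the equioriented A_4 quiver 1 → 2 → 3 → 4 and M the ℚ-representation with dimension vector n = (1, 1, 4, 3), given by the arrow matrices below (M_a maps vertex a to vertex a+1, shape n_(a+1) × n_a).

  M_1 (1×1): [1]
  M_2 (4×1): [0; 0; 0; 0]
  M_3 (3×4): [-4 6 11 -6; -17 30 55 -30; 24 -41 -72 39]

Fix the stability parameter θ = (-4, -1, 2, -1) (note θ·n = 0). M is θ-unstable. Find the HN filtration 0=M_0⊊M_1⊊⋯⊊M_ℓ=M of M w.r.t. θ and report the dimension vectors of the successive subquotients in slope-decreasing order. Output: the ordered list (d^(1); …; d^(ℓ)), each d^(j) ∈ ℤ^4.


Via rank(M_{q-1}∘⋯∘M_p): M ≅ I[1,2], I[3,3], I[3,4]^3.
μ_θ-semistable layers: μ^(1)=2; μ^(2)=1/2; μ^(3)=-1; μ^(4)=-4

((0, 0, 1, 0); (0, 0, 3, 3); (0, 1, 0, 0); (1, 0, 0, 0))


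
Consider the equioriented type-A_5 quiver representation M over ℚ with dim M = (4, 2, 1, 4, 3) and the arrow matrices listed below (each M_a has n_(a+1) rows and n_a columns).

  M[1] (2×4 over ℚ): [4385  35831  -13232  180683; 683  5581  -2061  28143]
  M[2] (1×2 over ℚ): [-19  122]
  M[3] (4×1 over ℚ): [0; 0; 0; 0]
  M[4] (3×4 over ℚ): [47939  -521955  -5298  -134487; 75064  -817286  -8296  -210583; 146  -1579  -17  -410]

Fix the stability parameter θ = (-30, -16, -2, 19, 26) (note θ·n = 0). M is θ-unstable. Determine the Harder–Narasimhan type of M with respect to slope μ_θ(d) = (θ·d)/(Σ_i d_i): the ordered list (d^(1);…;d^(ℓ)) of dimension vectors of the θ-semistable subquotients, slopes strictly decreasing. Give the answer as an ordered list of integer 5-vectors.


Interval decomposition of M: I[1,1]^2, I[1,2], I[1,3], I[4,4], I[4,5]^3.
HN type (ℓ=5): μ^(1)=26; μ^(2)=19; μ^(3)=-2; μ^(4)=-16; μ^(5)=-30

((0, 0, 0, 0, 3); (0, 0, 0, 4, 0); (0, 0, 1, 0, 0); (0, 2, 0, 0, 0); (4, 0, 0, 0, 0))


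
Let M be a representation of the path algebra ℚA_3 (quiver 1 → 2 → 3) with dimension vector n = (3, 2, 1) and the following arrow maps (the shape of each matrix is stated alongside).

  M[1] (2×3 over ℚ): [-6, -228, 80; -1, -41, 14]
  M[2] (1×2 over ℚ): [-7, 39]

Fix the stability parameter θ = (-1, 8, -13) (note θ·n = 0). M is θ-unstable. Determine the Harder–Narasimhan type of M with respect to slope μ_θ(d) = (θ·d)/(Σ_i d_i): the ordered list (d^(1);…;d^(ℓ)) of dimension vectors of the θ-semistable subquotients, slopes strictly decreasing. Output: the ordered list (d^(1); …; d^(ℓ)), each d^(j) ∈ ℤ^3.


Interval decomposition of M: I[1,1], I[1,2], I[1,3].
HN type (ℓ=3): μ^(1)=8; μ^(2)=-1; μ^(3)=-2

((0, 1, 0); (2, 0, 0); (1, 1, 1))


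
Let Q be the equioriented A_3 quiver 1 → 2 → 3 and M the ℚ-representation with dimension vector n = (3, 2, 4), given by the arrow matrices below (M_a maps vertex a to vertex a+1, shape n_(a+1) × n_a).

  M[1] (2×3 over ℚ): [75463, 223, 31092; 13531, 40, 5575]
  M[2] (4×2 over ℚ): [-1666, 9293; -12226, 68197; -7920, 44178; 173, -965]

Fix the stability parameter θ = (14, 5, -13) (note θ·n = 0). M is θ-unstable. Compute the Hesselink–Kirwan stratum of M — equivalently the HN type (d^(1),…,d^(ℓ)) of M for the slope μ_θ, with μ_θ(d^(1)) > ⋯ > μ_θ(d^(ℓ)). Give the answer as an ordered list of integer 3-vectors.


Interval decomposition of M: I[1,1], I[1,3]^2, I[3,3]^2.
HN type (ℓ=3): μ^(1)=14; μ^(2)=2; μ^(3)=-13

((1, 0, 0); (2, 2, 2); (0, 0, 2))
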